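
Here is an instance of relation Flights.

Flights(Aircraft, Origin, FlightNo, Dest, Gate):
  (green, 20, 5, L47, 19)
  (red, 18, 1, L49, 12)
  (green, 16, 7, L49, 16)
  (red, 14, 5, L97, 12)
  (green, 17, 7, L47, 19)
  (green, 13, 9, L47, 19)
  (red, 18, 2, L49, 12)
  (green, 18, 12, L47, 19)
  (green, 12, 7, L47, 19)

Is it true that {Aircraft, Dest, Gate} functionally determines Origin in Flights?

No

(Aircraft=green, Dest=L47, Gate=19): 5 rows → Origin takes values {20, 17, 13, 18, 12} — violation
(Aircraft=red, Dest=L49, Gate=12): 2 rows → Origin = 18, 18 ✓
(Aircraft=green, Dest=L49, Gate=16): 1 row → Origin = 16 ✓
(Aircraft=red, Dest=L97, Gate=12): 1 row → Origin = 14 ✓
Two rows agree on {Aircraft, Dest, Gate} but differ on Origin, so {Aircraft, Dest, Gate} → Origin does not hold.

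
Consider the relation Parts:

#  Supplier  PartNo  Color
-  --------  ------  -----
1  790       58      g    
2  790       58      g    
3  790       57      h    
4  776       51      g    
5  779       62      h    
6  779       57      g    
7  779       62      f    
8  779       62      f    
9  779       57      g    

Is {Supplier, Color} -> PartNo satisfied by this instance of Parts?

Yes

(Supplier=790, Color=g): rows 1, 2 → PartNo = 58, 58 ✓
(Supplier=790, Color=h): row 3 → PartNo = 57 ✓
(Supplier=776, Color=g): row 4 → PartNo = 51 ✓
(Supplier=779, Color=h): row 5 → PartNo = 62 ✓
(Supplier=779, Color=g): rows 6, 9 → PartNo = 57, 57 ✓
(Supplier=779, Color=f): rows 7, 8 → PartNo = 62, 62 ✓
Every {Supplier, Color} value is associated with a single PartNo value, so {Supplier, Color} -> PartNo holds.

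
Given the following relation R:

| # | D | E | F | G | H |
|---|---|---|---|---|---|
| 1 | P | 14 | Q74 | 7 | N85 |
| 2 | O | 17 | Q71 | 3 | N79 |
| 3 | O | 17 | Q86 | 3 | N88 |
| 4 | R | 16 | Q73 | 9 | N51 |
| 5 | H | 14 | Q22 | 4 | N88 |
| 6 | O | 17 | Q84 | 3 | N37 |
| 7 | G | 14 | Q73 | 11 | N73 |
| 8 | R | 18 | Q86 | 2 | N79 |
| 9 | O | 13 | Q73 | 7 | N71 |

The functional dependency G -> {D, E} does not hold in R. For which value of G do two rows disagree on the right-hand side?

G=7: rows 1, 9 → {D,E} takes values {(P, 14), (O, 13)} — violation
G=3: rows 2, 3, 6 → {D,E} = (O, 17), (O, 17), (O, 17) ✓
G=9: row 4 → {D,E} = (R, 16) ✓
G=4: row 5 → {D,E} = (H, 14) ✓
G=11: row 7 → {D,E} = (G, 14) ✓
G=2: row 8 → {D,E} = (R, 18) ✓
The only G value with inconsistent RHS is G=7.

7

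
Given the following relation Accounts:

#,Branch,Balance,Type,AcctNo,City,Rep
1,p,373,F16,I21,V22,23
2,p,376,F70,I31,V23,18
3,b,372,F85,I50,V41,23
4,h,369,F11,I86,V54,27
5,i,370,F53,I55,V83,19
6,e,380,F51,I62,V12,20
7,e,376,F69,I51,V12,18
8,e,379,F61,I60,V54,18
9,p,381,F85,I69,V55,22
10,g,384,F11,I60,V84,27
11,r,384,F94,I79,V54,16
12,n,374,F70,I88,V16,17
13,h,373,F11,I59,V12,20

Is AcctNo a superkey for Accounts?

Rows 8 and 10 have the same AcctNo value AcctNo=I60 but are distinct tuples, so AcctNo does not determine every attribute — not a superkey.

No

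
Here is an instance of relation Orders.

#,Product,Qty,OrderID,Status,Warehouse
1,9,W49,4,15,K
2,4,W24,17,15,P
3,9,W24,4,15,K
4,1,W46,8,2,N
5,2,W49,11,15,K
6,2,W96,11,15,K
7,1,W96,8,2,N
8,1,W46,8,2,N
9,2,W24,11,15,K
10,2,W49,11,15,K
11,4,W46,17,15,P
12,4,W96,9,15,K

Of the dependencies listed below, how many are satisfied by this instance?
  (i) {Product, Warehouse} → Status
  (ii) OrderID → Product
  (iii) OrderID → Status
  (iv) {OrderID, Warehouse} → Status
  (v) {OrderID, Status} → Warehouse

(i) {Product, Warehouse} → Status: every LHS value maps to a single RHS value — holds.
(ii) OrderID → Product: every LHS value maps to a single RHS value — holds.
(iii) OrderID → Status: every LHS value maps to a single RHS value — holds.
(iv) {OrderID, Warehouse} → Status: every LHS value maps to a single RHS value — holds.
(v) {OrderID, Status} → Warehouse: every LHS value maps to a single RHS value — holds.
5 of the 5 dependencies hold.

5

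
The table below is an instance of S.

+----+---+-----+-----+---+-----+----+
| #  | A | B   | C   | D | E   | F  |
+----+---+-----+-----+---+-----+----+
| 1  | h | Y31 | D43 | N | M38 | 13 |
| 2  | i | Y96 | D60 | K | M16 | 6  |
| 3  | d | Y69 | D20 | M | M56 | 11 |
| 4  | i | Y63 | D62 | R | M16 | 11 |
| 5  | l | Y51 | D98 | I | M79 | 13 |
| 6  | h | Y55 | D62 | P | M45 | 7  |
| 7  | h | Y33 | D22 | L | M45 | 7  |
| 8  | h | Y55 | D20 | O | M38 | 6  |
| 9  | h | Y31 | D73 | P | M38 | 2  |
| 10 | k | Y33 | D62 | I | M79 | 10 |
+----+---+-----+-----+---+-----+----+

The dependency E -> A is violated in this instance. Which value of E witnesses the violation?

E=M38: rows 1, 8, 9 → A = h, h, h ✓
E=M16: rows 2, 4 → A = i, i ✓
E=M56: row 3 → A = d ✓
E=M79: rows 5, 10 → A takes values {l, k} — violation
E=M45: rows 6, 7 → A = h, h ✓
The only E value with inconsistent A is E=M79.

M79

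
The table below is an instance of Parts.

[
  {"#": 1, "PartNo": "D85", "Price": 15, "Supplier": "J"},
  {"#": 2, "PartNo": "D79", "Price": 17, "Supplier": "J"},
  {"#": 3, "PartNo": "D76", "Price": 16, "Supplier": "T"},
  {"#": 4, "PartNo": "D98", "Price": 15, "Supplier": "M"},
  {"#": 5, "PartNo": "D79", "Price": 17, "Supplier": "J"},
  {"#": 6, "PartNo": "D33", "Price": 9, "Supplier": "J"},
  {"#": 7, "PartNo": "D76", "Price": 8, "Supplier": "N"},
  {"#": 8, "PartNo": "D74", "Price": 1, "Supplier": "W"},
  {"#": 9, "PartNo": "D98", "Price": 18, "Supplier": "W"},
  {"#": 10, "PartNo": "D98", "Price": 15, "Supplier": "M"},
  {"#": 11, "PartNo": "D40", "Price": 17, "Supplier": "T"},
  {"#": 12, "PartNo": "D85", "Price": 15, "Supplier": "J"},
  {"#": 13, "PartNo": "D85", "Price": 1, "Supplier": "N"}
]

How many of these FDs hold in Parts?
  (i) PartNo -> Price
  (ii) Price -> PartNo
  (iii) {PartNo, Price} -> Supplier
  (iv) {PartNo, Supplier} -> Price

(i) PartNo -> Price: PartNo=D85: rows 1, 12, 13 → Price takes values {15, 1} — violation; PartNo=D76: rows 3, 7 → Price takes values {16, 8} — violation; PartNo=D98: rows 4, 9, 10 → Price takes values {15, 18} — violation — fails.
(ii) Price -> PartNo: Price=15: rows 1, 4, 10, 12 → PartNo takes values {D85, D98} — violation; Price=17: rows 2, 5, 11 → PartNo takes values {D79, D40} — violation; Price=1: rows 8, 13 → PartNo takes values {D74, D85} — violation — fails.
(iii) {PartNo, Price} -> Supplier: every LHS value maps to a single RHS value — holds.
(iv) {PartNo, Supplier} -> Price: every LHS value maps to a single RHS value — holds.
2 of the 4 dependencies hold.

2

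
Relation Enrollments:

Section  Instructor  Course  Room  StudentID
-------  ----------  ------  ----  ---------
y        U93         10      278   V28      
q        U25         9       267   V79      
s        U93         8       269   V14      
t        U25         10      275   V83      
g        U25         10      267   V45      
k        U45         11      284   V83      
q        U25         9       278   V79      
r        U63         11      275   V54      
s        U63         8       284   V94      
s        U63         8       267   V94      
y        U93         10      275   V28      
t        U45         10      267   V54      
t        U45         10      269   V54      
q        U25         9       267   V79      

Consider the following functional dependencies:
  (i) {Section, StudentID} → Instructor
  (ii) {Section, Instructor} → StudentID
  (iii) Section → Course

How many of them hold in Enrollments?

3

(i) {Section, StudentID} → Instructor: every LHS value maps to a single RHS value — holds.
(ii) {Section, Instructor} → StudentID: every LHS value maps to a single RHS value — holds.
(iii) Section → Course: every LHS value maps to a single RHS value — holds.
3 of the 3 dependencies hold.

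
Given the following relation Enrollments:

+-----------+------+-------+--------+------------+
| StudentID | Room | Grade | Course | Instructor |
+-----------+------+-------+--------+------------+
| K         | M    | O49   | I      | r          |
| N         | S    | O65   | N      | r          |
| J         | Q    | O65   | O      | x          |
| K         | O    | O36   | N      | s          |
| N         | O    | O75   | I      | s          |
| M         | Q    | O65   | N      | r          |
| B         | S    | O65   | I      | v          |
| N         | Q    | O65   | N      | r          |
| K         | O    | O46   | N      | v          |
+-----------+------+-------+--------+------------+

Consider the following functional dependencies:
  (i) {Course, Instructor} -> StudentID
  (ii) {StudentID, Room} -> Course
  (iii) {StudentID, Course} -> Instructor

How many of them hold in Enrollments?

1

(i) {Course, Instructor} -> StudentID: (Course=N, Instructor=r): 3 rows → StudentID takes values {N, M} — violation — fails.
(ii) {StudentID, Room} -> Course: every LHS value maps to a single RHS value — holds.
(iii) {StudentID, Course} -> Instructor: (StudentID=K, Course=N): 2 rows → Instructor takes values {s, v} — violation — fails.
1 of the 3 dependencies holds.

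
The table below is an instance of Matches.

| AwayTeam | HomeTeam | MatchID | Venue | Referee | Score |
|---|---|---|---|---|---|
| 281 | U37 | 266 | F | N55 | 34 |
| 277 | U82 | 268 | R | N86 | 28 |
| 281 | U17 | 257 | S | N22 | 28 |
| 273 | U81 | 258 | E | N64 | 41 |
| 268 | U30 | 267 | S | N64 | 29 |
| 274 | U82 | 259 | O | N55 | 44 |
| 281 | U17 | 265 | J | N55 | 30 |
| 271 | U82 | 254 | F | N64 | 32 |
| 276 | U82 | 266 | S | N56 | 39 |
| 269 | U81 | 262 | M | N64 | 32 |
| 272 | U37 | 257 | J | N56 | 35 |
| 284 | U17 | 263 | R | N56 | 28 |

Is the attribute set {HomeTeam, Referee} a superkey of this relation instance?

Two distinct rows share (HomeTeam=U81, Referee=N64), so {HomeTeam, Referee} does not determine every attribute — not a superkey.

No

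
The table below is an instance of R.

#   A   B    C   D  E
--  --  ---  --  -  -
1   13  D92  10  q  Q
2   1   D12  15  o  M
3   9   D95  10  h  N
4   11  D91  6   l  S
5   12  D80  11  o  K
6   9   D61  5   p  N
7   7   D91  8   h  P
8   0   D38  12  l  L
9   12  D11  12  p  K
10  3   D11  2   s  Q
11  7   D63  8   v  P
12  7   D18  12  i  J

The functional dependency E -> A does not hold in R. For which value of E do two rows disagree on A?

Q

E=Q: rows 1, 10 → A takes values {13, 3} — violation
E=M: row 2 → A = 1 ✓
E=N: rows 3, 6 → A = 9, 9 ✓
E=S: row 4 → A = 11 ✓
E=K: rows 5, 9 → A = 12, 12 ✓
E=P: rows 7, 11 → A = 7, 7 ✓
E=L: row 8 → A = 0 ✓
E=J: row 12 → A = 7 ✓
The only E value with inconsistent A is E=Q.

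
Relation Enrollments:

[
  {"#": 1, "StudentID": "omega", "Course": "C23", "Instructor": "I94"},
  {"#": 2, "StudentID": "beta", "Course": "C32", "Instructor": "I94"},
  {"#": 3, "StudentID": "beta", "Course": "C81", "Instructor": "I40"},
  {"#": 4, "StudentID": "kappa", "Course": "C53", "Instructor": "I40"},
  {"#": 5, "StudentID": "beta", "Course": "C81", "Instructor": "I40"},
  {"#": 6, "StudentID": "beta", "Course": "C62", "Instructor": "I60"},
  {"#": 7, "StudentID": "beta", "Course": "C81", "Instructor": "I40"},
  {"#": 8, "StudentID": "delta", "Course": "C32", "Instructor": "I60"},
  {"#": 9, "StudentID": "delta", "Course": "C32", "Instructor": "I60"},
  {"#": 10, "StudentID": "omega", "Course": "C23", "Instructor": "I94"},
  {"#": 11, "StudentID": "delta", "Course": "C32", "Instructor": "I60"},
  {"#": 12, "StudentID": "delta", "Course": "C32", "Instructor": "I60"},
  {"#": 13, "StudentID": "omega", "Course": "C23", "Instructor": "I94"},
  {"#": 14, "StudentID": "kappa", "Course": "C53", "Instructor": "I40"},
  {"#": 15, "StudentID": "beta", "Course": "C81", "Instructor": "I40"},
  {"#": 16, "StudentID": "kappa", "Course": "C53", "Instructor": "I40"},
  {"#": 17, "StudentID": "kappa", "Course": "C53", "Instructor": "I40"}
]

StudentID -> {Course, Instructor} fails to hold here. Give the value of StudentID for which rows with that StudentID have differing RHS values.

StudentID=omega: rows 1, 10, 13 → {Course,Instructor} = (C23, I94), (C23, I94), (C23, I94) ✓
StudentID=beta: rows 2, 3, 5, 6, 7, 15 → {Course,Instructor} takes values {(C32, I94), (C81, I40), (C62, I60)} — violation
StudentID=kappa: rows 4, 14, 16, 17 → {Course,Instructor} = (C53, I40), (C53, I40), (C53, I40), (C53, I40) ✓
StudentID=delta: rows 8, 9, 11, 12 → {Course,Instructor} = (C32, I60), (C32, I60), (C32, I60), (C32, I60) ✓
The only StudentID value with inconsistent RHS is StudentID=beta.

beta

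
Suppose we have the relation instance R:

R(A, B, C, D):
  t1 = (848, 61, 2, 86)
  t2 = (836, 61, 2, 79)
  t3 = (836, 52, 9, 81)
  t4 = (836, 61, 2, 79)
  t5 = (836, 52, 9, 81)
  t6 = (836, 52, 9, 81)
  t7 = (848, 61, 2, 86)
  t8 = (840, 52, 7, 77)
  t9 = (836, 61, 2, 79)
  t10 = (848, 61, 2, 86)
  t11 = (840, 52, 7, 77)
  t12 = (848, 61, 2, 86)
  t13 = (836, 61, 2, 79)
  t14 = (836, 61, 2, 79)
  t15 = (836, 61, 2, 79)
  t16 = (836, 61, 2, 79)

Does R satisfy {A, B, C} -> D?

Yes

(A=848, B=61, C=2): rows 1, 7, 10, 12 → D = 86, 86, 86, 86 ✓
(A=836, B=61, C=2): rows 2, 4, 9, 13, 14, 15, 16 → D = 79, 79, 79, 79, 79, 79, 79 ✓
(A=836, B=52, C=9): rows 3, 5, 6 → D = 81, 81, 81 ✓
(A=840, B=52, C=7): rows 8, 11 → D = 77, 77 ✓
Every {A, B, C} value is associated with a single D value, so {A, B, C} -> D holds.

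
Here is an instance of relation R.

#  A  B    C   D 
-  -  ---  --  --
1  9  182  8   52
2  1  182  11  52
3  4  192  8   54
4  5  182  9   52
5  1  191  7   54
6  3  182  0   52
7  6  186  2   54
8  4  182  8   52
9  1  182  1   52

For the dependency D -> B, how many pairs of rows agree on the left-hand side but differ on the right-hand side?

D=52: all 6 rows agree on B — 0 pairs.
D=54: violating pairs (3,5), (3,7), (5,7) — 3 pairs.

3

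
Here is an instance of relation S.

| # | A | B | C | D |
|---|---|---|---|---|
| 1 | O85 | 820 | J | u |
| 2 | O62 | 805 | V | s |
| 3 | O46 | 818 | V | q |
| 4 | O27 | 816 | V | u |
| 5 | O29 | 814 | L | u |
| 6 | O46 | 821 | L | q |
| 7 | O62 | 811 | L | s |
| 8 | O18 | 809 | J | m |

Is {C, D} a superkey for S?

All 8 rows have distinct {C, D} values, so {C, D} → (all attributes) holds and {C, D} is a superkey.

Yes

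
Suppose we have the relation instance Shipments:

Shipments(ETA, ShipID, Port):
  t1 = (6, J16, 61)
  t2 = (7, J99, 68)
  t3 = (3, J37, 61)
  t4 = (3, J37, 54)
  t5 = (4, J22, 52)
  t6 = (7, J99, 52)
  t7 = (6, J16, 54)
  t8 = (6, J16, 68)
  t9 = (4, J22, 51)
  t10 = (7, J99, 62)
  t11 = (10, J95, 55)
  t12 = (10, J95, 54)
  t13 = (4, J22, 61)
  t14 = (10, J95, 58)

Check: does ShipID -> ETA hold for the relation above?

ShipID=J16: rows 1, 7, 8 → ETA = 6, 6, 6 ✓
ShipID=J99: rows 2, 6, 10 → ETA = 7, 7, 7 ✓
ShipID=J37: rows 3, 4 → ETA = 3, 3 ✓
ShipID=J22: rows 5, 9, 13 → ETA = 4, 4, 4 ✓
ShipID=J95: rows 11, 12, 14 → ETA = 10, 10, 10 ✓
Every ShipID value is associated with a single ETA value, so ShipID -> ETA holds.

Yes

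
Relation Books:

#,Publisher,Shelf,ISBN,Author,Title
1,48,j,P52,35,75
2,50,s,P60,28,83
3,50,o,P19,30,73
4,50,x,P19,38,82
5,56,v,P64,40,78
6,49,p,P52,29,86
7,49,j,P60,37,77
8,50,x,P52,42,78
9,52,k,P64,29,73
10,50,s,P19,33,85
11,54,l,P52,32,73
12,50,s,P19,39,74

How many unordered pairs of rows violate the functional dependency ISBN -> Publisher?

8

ISBN=P52: violating pairs (1,6), (1,8), (1,11), (6,8), (6,11), (8,11) — 6 pairs.
ISBN=P60: violating pairs (2,7) — 1 pair.
ISBN=P19: all 4 rows agree on Publisher — 0 pairs.
ISBN=P64: violating pairs (5,9) — 1 pair.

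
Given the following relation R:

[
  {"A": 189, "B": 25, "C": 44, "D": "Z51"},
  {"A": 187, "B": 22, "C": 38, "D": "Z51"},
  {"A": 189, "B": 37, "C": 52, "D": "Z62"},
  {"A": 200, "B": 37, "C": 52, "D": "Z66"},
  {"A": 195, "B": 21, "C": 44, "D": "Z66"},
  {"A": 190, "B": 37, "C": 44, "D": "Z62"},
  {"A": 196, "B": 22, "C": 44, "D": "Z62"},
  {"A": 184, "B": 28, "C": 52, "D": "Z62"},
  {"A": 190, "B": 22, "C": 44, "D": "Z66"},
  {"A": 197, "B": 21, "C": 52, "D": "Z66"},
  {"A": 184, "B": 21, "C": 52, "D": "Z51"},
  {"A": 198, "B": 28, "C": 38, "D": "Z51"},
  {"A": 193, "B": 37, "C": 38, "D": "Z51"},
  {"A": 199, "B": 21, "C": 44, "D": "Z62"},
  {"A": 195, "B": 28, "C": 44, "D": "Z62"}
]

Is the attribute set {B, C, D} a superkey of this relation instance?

All 15 rows have distinct {B, C, D} values, so {B, C, D} → (all attributes) holds and {B, C, D} is a superkey.

Yes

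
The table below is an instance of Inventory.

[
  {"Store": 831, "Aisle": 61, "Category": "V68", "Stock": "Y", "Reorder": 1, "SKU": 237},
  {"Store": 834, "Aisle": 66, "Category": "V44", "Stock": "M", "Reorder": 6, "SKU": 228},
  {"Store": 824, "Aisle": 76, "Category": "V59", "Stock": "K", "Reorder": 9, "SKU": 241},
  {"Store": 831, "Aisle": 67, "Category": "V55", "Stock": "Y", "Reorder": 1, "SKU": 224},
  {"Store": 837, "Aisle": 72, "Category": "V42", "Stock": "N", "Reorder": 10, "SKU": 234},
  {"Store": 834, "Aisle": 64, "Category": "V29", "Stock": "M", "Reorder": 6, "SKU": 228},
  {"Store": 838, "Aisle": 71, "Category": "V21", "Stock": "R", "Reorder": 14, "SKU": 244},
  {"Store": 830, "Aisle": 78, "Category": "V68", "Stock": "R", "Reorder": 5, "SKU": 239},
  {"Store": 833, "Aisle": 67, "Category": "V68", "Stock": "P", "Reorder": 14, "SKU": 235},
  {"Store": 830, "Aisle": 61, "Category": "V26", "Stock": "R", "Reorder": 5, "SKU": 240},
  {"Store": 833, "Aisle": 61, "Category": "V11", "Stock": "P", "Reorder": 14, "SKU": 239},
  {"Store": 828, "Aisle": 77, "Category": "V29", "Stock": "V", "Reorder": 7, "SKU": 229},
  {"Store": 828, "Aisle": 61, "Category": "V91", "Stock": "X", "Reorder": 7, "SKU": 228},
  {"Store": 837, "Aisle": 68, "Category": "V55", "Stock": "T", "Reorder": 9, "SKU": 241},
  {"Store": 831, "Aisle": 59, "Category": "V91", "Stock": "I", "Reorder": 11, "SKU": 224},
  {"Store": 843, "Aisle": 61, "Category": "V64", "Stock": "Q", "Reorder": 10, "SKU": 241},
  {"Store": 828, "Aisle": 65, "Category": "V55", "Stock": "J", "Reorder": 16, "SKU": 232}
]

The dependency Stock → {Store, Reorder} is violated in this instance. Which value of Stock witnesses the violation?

R

Stock=Y: 2 rows → {Store,Reorder} = (831, 1), (831, 1) ✓
Stock=M: 2 rows → {Store,Reorder} = (834, 6), (834, 6) ✓
Stock=K: 1 row → {Store,Reorder} = (824, 9) ✓
Stock=N: 1 row → {Store,Reorder} = (837, 10) ✓
Stock=R: 3 rows → {Store,Reorder} takes values {(838, 14), (830, 5)} — violation
Stock=P: 2 rows → {Store,Reorder} = (833, 14), (833, 14) ✓
Stock=V: 1 row → {Store,Reorder} = (828, 7) ✓
Stock=X: 1 row → {Store,Reorder} = (828, 7) ✓
Stock=T: 1 row → {Store,Reorder} = (837, 9) ✓
Stock=I: 1 row → {Store,Reorder} = (831, 11) ✓
Stock=Q: 1 row → {Store,Reorder} = (843, 10) ✓
Stock=J: 1 row → {Store,Reorder} = (828, 16) ✓
The only Stock value with inconsistent RHS is Stock=R.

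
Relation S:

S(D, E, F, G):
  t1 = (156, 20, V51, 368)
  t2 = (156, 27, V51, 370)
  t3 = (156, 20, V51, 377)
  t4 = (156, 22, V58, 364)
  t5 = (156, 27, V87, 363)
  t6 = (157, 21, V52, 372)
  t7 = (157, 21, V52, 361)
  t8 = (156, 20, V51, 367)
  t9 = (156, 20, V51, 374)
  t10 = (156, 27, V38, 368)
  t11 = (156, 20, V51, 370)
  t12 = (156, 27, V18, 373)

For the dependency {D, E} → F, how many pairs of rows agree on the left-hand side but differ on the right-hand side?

6

(D=156, E=20): all 5 rows agree on F — 0 pairs.
(D=156, E=27): violating pairs (2,5), (2,10), (2,12), (5,10), (5,12), (10,12) — 6 pairs.
(D=157, E=21): all 2 rows agree on F — 0 pairs.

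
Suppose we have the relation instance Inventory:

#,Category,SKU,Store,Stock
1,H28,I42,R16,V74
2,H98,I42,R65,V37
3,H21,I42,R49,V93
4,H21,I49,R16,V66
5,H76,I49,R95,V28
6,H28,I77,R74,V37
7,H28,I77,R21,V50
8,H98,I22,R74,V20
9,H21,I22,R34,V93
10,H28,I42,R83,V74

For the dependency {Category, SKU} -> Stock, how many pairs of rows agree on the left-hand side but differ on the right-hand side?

1

(Category=H28, SKU=I42): all 2 rows agree on Stock — 0 pairs.
(Category=H28, SKU=I77): violating pairs (6,7) — 1 pair.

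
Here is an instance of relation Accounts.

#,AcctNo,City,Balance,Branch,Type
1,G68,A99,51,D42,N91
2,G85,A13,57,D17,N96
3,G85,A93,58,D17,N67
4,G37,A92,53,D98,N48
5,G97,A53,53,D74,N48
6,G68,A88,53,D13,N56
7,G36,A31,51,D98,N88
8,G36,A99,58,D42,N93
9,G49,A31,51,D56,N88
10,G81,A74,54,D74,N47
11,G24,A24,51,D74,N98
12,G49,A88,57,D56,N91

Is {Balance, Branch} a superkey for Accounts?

All 12 rows have distinct {Balance, Branch} values, so {Balance, Branch} → (all attributes) holds and {Balance, Branch} is a superkey.

Yes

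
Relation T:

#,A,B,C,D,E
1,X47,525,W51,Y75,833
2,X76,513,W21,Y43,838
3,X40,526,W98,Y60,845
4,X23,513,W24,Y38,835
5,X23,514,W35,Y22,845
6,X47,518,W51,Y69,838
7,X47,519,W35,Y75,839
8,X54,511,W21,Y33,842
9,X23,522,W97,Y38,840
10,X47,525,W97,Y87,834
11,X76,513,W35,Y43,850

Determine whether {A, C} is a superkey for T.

Rows 1 and 6 have the same {A, C} value (A=X47, C=W51) but are distinct tuples, so {A, C} does not determine every attribute — not a superkey.

No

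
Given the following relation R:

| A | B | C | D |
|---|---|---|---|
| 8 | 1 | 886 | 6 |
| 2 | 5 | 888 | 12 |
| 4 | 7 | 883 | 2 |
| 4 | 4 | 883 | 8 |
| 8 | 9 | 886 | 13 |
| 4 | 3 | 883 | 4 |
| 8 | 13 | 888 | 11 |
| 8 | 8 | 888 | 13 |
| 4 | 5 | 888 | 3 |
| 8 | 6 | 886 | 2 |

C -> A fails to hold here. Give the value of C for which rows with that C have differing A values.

888

C=886: 3 rows → A = 8, 8, 8 ✓
C=888: 4 rows → A takes values {2, 8, 4} — violation
C=883: 3 rows → A = 4, 4, 4 ✓
The only C value with inconsistent A is C=888.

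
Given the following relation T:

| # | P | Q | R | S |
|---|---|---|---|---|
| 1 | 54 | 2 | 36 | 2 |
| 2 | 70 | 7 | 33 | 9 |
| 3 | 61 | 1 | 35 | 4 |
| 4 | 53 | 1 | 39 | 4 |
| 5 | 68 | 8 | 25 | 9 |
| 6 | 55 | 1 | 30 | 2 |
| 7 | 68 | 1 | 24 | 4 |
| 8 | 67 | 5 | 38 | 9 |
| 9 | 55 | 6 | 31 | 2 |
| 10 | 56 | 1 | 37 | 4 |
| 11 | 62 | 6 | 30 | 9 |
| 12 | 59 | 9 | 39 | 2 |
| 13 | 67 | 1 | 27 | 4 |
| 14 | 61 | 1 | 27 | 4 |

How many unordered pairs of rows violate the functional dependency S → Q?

12

S=2: violating pairs (1,6), (1,9), (1,12), (6,9), (6,12), (9,12) — 6 pairs.
S=9: violating pairs (2,5), (2,8), (2,11), (5,8), (5,11), (8,11) — 6 pairs.
S=4: all 6 rows agree on Q — 0 pairs.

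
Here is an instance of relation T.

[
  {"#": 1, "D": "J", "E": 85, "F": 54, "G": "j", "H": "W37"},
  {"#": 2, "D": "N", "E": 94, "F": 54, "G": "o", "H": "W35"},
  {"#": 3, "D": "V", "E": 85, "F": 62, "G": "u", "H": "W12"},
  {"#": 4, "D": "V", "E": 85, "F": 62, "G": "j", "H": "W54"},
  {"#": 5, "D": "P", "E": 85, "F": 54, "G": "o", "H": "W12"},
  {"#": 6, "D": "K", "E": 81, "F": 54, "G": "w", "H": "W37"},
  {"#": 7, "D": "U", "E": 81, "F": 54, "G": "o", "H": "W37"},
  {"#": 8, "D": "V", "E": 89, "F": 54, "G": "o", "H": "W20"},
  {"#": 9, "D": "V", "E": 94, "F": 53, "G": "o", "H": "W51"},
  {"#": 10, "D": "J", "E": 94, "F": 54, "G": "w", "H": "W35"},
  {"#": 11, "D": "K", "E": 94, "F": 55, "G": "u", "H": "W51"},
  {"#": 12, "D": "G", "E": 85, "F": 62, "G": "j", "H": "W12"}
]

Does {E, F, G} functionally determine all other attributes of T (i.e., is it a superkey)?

Rows 4 and 12 have the same {E, F, G} value (E=85, F=62, G=j) but are distinct tuples, so {E, F, G} does not determine every attribute — not a superkey.

No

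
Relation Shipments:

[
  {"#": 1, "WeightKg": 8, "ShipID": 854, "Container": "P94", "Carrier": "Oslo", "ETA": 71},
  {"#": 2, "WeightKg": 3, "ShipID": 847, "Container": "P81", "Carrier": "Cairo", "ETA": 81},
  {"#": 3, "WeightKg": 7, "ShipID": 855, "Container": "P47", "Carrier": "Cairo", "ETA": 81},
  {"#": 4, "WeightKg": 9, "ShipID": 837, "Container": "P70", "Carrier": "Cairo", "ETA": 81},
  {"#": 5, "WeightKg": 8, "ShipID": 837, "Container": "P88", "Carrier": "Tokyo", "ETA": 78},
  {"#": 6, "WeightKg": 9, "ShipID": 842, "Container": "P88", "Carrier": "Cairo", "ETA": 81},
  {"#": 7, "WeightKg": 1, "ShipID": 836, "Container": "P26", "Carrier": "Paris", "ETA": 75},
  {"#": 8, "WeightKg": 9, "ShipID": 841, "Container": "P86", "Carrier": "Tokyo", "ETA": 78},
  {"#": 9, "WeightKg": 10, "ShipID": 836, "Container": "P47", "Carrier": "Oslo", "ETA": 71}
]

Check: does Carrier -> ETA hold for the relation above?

Yes

Carrier=Oslo: rows 1, 9 → ETA = 71, 71 ✓
Carrier=Cairo: rows 2, 3, 4, 6 → ETA = 81, 81, 81, 81 ✓
Carrier=Tokyo: rows 5, 8 → ETA = 78, 78 ✓
Carrier=Paris: row 7 → ETA = 75 ✓
Every Carrier value is associated with a single ETA value, so Carrier -> ETA holds.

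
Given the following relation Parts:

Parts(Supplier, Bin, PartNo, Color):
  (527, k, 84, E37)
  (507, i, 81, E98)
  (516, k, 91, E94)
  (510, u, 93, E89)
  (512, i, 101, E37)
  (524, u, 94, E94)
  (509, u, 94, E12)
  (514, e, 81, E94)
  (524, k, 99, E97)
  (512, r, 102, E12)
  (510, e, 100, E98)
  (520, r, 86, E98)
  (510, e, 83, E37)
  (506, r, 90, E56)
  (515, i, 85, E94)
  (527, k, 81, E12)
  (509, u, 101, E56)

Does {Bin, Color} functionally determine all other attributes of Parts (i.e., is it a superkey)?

Yes

All 17 rows have distinct {Bin, Color} values, so {Bin, Color} → (all attributes) holds and {Bin, Color} is a superkey.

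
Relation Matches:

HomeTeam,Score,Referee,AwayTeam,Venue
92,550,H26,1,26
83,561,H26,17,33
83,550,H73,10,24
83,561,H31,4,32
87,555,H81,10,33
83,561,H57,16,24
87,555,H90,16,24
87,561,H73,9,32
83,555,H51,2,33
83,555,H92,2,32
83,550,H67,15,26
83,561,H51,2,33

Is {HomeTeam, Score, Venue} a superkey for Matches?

Two distinct rows share (HomeTeam=83, Score=561, Venue=33), so {HomeTeam, Score, Venue} does not determine every attribute — not a superkey.

No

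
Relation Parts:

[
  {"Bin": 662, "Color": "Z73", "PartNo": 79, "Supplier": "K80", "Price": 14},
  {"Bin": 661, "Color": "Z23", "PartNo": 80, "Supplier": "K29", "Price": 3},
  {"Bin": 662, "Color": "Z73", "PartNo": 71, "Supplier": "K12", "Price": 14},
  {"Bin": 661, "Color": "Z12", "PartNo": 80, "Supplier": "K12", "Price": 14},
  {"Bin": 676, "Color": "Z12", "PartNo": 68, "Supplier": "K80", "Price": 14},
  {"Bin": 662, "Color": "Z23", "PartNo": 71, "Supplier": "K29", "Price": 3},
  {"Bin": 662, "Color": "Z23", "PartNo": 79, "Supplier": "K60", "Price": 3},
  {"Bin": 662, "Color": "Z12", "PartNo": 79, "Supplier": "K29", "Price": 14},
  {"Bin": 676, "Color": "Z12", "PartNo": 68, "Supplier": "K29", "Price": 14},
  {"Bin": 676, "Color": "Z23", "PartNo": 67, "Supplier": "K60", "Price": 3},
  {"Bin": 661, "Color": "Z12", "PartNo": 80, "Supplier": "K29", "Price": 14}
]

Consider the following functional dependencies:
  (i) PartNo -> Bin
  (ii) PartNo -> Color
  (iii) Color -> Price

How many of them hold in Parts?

(i) PartNo -> Bin: every LHS value maps to a single RHS value — holds.
(ii) PartNo -> Color: PartNo=79: 3 rows → Color takes values {Z73, Z23, Z12} — violation; PartNo=80: 3 rows → Color takes values {Z23, Z12} — violation; PartNo=71: 2 rows → Color takes values {Z73, Z23} — violation — fails.
(iii) Color -> Price: every LHS value maps to a single RHS value — holds.
2 of the 3 dependencies hold.

2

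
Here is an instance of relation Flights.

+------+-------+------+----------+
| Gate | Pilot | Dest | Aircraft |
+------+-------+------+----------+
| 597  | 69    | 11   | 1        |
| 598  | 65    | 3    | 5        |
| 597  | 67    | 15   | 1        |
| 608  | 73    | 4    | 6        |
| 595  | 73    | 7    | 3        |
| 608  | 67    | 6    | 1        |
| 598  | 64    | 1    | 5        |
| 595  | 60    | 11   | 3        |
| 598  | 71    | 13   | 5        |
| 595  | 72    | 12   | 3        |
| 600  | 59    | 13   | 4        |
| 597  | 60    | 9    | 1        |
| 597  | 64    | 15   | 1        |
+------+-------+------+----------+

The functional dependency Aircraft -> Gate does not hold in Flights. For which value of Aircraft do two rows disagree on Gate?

Aircraft=1: 5 rows → Gate takes values {597, 608} — violation
Aircraft=5: 3 rows → Gate = 598, 598, 598 ✓
Aircraft=6: 1 row → Gate = 608 ✓
Aircraft=3: 3 rows → Gate = 595, 595, 595 ✓
Aircraft=4: 1 row → Gate = 600 ✓
The only Aircraft value with inconsistent Gate is Aircraft=1.

1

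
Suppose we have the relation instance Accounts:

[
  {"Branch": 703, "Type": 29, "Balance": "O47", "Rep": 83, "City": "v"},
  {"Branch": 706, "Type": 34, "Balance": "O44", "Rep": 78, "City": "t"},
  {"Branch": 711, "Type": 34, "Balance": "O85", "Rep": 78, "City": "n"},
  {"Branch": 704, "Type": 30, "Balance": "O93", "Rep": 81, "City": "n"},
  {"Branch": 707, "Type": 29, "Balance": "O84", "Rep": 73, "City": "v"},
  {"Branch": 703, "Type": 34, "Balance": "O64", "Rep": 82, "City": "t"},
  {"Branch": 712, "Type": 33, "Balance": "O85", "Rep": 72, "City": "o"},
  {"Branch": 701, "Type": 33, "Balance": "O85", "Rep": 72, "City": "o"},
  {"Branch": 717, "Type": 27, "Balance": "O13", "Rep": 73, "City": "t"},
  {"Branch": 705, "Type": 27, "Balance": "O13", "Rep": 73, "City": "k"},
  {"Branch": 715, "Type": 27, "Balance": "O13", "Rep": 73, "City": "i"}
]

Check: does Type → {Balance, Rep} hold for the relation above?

Type=29: 2 rows → {Balance,Rep} takes values {(O47, 83), (O84, 73)} — violation
Type=34: 3 rows → {Balance,Rep} takes values {(O44, 78), (O85, 78), (O64, 82)} — violation
Type=30: 1 row → {Balance,Rep} = (O93, 81) ✓
Type=33: 2 rows → {Balance,Rep} = (O85, 72), (O85, 72) ✓
Type=27: 3 rows → {Balance,Rep} = (O13, 73), (O13, 73), (O13, 73) ✓
Two rows agree on Type but differ on {Balance, Rep}, so Type → {Balance, Rep} does not hold.

No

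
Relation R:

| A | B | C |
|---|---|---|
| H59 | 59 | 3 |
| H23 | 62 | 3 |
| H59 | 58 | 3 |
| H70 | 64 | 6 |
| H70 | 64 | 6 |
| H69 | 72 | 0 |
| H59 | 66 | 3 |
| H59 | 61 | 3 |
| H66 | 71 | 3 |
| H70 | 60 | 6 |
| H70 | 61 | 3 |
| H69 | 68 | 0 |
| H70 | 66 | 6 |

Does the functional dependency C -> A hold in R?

C=3: 7 rows → A takes values {H59, H23, H66, H70} — violation
C=6: 4 rows → A = H70, H70, H70, H70 ✓
C=0: 2 rows → A = H69, H69 ✓
Two rows agree on C but differ on A, so C -> A does not hold.

No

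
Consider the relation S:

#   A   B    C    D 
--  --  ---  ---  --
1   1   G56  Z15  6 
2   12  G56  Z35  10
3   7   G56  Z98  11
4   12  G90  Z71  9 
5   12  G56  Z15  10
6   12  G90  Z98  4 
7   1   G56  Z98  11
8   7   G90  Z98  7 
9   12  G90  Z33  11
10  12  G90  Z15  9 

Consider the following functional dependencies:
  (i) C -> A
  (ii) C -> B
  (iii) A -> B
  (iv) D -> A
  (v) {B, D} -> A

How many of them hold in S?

(i) C -> A: C=Z15: rows 1, 5, 10 → A takes values {1, 12} — violation; C=Z98: rows 3, 6, 7, 8 → A takes values {7, 12, 1} — violation — fails.
(ii) C -> B: C=Z15: rows 1, 5, 10 → B takes values {G56, G90} — violation; C=Z98: rows 3, 6, 7, 8 → B takes values {G56, G90} — violation — fails.
(iii) A -> B: A=12: rows 2, 4, 5, 6, 9, 10 → B takes values {G56, G90} — violation; A=7: rows 3, 8 → B takes values {G56, G90} — violation — fails.
(iv) D -> A: D=11: rows 3, 7, 9 → A takes values {7, 1, 12} — violation — fails.
(v) {B, D} -> A: (B=G56, D=11): rows 3, 7 → A takes values {7, 1} — violation — fails.
None of the 5 dependencies hold.

0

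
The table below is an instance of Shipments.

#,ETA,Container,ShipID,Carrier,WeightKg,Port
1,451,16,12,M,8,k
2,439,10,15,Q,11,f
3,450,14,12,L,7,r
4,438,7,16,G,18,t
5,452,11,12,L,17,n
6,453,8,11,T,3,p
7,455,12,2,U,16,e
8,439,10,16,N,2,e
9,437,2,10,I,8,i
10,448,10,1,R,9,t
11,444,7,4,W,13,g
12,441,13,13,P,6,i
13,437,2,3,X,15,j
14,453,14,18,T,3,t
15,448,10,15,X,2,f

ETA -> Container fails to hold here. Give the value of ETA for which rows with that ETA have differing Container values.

453

ETA=451: row 1 → Container = 16 ✓
ETA=439: rows 2, 8 → Container = 10, 10 ✓
ETA=450: row 3 → Container = 14 ✓
ETA=438: row 4 → Container = 7 ✓
ETA=452: row 5 → Container = 11 ✓
ETA=453: rows 6, 14 → Container takes values {8, 14} — violation
ETA=455: row 7 → Container = 12 ✓
ETA=437: rows 9, 13 → Container = 2, 2 ✓
ETA=448: rows 10, 15 → Container = 10, 10 ✓
ETA=444: row 11 → Container = 7 ✓
ETA=441: row 12 → Container = 13 ✓
The only ETA value with inconsistent Container is ETA=453.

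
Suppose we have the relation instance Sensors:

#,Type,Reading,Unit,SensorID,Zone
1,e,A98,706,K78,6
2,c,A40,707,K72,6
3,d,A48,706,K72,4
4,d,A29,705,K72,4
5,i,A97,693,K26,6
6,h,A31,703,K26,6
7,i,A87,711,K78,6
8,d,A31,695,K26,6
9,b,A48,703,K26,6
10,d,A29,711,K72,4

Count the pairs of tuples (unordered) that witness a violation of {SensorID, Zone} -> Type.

(SensorID=K78, Zone=6): violating pairs (1,7) — 1 pair.
(SensorID=K72, Zone=4): all 3 rows agree on Type — 0 pairs.
(SensorID=K26, Zone=6): violating pairs (5,6), (5,8), (5,9), (6,8), (6,9), (8,9) — 6 pairs.

7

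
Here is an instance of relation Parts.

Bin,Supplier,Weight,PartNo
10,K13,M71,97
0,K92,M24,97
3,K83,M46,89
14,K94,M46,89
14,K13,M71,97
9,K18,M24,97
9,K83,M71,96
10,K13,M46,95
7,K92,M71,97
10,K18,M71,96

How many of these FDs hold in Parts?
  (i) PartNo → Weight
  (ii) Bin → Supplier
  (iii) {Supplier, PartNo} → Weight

(i) PartNo → Weight: PartNo=97: 5 rows → Weight takes values {M71, M24} — violation — fails.
(ii) Bin → Supplier: Bin=10: 3 rows → Supplier takes values {K13, K18} — violation; Bin=14: 2 rows → Supplier takes values {K94, K13} — violation; Bin=9: 2 rows → Supplier takes values {K18, K83} — violation — fails.
(iii) {Supplier, PartNo} → Weight: (Supplier=K92, PartNo=97): 2 rows → Weight takes values {M24, M71} — violation — fails.
None of the 3 dependencies hold.

0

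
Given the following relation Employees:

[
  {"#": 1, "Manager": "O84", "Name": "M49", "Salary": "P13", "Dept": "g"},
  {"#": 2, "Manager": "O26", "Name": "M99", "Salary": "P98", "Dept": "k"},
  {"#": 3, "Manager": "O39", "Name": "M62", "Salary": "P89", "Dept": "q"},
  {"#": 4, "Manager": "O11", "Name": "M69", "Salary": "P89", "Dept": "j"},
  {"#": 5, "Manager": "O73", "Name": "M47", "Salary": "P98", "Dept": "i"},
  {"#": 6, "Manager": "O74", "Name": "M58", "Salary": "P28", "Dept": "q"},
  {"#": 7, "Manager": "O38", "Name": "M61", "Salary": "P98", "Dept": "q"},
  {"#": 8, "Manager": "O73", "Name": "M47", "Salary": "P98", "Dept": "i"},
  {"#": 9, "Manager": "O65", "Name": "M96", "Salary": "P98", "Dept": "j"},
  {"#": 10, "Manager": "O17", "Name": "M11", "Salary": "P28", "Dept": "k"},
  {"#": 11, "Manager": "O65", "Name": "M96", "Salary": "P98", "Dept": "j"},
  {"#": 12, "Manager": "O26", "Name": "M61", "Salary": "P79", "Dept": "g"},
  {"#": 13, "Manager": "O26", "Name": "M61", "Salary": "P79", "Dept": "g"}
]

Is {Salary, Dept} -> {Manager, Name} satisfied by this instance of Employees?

(Salary=P13, Dept=g): row 1 → {Manager,Name} = (O84, M49) ✓
(Salary=P98, Dept=k): row 2 → {Manager,Name} = (O26, M99) ✓
(Salary=P89, Dept=q): row 3 → {Manager,Name} = (O39, M62) ✓
(Salary=P89, Dept=j): row 4 → {Manager,Name} = (O11, M69) ✓
(Salary=P98, Dept=i): rows 5, 8 → {Manager,Name} = (O73, M47), (O73, M47) ✓
(Salary=P28, Dept=q): row 6 → {Manager,Name} = (O74, M58) ✓
(Salary=P98, Dept=q): row 7 → {Manager,Name} = (O38, M61) ✓
(Salary=P98, Dept=j): rows 9, 11 → {Manager,Name} = (O65, M96), (O65, M96) ✓
(Salary=P28, Dept=k): row 10 → {Manager,Name} = (O17, M11) ✓
(Salary=P79, Dept=g): rows 12, 13 → {Manager,Name} = (O26, M61), (O26, M61) ✓
Every {Salary, Dept} value is associated with a single {Manager, Name} value, so {Salary, Dept} -> {Manager, Name} holds.

Yes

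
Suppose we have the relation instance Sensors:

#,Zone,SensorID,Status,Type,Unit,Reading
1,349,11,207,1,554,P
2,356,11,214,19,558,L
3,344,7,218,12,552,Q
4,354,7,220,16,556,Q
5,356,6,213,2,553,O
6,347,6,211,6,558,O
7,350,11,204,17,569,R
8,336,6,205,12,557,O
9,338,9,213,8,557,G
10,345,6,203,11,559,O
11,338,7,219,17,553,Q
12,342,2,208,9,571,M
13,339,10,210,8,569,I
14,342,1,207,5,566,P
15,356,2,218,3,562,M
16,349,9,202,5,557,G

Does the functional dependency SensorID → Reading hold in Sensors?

No

SensorID=11: rows 1, 2, 7 → Reading takes values {P, L, R} — violation
SensorID=7: rows 3, 4, 11 → Reading = Q, Q, Q ✓
SensorID=6: rows 5, 6, 8, 10 → Reading = O, O, O, O ✓
SensorID=9: rows 9, 16 → Reading = G, G ✓
SensorID=2: rows 12, 15 → Reading = M, M ✓
SensorID=10: row 13 → Reading = I ✓
SensorID=1: row 14 → Reading = P ✓
Two rows agree on SensorID but differ on Reading, so SensorID → Reading does not hold.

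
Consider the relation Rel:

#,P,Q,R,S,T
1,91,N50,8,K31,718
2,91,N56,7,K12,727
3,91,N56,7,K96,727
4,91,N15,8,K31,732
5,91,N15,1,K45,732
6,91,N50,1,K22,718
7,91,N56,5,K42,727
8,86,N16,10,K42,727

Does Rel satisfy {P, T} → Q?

(P=91, T=718): rows 1, 6 → Q = N50, N50 ✓
(P=91, T=727): rows 2, 3, 7 → Q = N56, N56, N56 ✓
(P=91, T=732): rows 4, 5 → Q = N15, N15 ✓
(P=86, T=727): row 8 → Q = N16 ✓
Every {P, T} value is associated with a single Q value, so {P, T} → Q holds.

Yes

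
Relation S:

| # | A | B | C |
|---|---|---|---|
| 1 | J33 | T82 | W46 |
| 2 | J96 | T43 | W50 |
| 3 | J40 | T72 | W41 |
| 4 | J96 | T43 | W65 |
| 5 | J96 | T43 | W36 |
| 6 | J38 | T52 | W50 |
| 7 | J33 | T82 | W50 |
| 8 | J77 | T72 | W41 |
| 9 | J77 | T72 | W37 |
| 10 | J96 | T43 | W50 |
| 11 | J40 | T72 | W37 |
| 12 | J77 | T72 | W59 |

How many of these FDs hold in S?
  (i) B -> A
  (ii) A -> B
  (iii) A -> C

(i) B -> A: B=T72: rows 3, 8, 9, 11, 12 → A takes values {J40, J77} — violation — fails.
(ii) A -> B: every LHS value maps to a single RHS value — holds.
(iii) A -> C: A=J33: rows 1, 7 → C takes values {W46, W50} — violation; A=J96: rows 2, 4, 5, 10 → C takes values {W50, W65, W36} — violation; A=J40: rows 3, 11 → C takes values {W41, W37} — violation; A=J77: rows 8, 9, 12 → C takes values {W41, W37, W59} — violation — fails.
1 of the 3 dependencies holds.

1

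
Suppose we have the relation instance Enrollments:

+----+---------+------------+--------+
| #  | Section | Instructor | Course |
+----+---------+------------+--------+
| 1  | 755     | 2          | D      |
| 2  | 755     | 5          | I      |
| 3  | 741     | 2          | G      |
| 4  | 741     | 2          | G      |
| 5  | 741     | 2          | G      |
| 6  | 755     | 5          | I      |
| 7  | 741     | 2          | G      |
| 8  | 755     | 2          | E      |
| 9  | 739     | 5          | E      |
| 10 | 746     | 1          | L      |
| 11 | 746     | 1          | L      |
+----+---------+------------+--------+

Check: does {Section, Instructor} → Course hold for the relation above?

(Section=755, Instructor=2): rows 1, 8 → Course takes values {D, E} — violation
(Section=755, Instructor=5): rows 2, 6 → Course = I, I ✓
(Section=741, Instructor=2): rows 3, 4, 5, 7 → Course = G, G, G, G ✓
(Section=739, Instructor=5): row 9 → Course = E ✓
(Section=746, Instructor=1): rows 10, 11 → Course = L, L ✓
Two rows agree on {Section, Instructor} but differ on Course, so {Section, Instructor} → Course does not hold.

No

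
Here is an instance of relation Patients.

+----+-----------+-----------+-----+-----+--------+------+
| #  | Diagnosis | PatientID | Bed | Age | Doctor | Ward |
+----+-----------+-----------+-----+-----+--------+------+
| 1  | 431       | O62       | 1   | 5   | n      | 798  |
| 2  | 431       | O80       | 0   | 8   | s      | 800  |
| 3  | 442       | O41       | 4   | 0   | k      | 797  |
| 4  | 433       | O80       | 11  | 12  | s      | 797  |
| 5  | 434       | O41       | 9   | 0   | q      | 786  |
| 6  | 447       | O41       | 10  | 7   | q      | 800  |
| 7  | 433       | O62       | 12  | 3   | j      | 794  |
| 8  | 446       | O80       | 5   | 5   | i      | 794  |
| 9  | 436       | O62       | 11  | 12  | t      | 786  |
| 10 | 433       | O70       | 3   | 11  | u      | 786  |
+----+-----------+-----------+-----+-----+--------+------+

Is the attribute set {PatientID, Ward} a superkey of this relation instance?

All 10 rows have distinct {PatientID, Ward} values, so {PatientID, Ward} → (all attributes) holds and {PatientID, Ward} is a superkey.

Yes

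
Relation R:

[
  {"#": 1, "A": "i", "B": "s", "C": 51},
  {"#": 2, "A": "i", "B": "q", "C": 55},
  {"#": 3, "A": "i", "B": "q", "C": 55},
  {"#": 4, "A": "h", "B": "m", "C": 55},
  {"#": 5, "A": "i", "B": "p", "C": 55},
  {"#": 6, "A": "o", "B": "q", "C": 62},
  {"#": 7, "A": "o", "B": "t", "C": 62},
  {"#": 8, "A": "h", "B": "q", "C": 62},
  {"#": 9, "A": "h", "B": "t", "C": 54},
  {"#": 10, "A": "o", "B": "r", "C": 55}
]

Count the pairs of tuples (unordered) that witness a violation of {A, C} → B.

(A=i, C=55): violating pairs (2,5), (3,5) — 2 pairs.
(A=o, C=62): violating pairs (6,7) — 1 pair.

3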